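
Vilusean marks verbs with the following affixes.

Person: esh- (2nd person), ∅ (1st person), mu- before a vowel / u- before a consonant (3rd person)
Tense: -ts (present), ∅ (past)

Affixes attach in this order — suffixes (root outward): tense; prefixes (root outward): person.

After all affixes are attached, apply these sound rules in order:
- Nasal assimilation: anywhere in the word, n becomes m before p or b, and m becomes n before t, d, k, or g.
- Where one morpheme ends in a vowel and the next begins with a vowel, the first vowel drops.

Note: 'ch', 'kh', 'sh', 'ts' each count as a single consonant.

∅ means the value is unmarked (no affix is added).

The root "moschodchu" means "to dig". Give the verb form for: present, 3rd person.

umoschodchuts

Attach person 3rd person u- (before consonant 'm') → umoschodchu.
Attach tense present -ts → umoschodchuts.
Nasal assimilation: no change.
Vowel deletion: no change.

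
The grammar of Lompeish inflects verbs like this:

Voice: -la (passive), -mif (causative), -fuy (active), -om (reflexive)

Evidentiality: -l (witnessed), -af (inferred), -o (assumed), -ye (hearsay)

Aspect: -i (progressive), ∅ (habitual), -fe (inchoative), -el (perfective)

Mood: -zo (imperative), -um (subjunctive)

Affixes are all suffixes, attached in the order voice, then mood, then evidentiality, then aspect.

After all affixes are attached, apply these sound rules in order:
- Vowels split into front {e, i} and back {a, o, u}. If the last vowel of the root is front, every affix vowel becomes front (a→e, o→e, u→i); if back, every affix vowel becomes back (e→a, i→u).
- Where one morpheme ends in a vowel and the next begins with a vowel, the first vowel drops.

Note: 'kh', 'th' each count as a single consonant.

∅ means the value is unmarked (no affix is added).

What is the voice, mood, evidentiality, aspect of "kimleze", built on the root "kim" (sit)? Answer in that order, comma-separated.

passive, imperative, assumed, habitual

Segment: kim-la-zo-o.
voice: -la → passive.
mood: -zo → imperative.
evidentiality: -o → assumed.
aspect: ∅ → habitual.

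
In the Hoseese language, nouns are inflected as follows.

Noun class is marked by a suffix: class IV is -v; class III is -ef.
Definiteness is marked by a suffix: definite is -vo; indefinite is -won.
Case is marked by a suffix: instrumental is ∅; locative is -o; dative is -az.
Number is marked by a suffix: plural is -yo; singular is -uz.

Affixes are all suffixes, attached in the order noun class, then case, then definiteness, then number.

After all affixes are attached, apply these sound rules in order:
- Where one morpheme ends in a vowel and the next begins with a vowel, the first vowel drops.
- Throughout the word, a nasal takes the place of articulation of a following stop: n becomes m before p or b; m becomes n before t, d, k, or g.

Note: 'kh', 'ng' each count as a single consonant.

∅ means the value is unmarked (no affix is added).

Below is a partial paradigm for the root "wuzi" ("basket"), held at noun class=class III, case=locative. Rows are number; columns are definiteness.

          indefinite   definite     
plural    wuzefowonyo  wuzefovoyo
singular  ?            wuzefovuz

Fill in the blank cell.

wuzefowonuz

Attach noun class class III -ef → wuzief.
Attach case locative -o → wuziefo.
Attach definiteness indefinite -won → wuziefowon.
Attach number singular -uz → wuziefowonuz.
Apply vowel deletion: wuziefowonuz → wuzefowonuz.
Nasal assimilation: no change.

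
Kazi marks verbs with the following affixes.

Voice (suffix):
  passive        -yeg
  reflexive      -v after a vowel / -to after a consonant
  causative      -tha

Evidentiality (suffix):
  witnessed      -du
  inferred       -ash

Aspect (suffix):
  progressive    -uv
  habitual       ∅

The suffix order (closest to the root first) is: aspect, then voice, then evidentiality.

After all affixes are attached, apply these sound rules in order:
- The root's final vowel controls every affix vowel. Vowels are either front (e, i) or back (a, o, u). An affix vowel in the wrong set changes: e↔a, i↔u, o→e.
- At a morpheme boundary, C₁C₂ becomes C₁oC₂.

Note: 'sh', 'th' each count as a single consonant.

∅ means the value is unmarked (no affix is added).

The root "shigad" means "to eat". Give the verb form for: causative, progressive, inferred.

shigaduvothaash

Attach aspect progressive -uv → shigaduv.
Attach voice causative -tha → shigaduvtha.
Attach evidentiality inferred -ash → shigaduvthaash.
Vowel harmony: no change.
Apply epenthesis: shigaduvthaash → shigaduvothaash.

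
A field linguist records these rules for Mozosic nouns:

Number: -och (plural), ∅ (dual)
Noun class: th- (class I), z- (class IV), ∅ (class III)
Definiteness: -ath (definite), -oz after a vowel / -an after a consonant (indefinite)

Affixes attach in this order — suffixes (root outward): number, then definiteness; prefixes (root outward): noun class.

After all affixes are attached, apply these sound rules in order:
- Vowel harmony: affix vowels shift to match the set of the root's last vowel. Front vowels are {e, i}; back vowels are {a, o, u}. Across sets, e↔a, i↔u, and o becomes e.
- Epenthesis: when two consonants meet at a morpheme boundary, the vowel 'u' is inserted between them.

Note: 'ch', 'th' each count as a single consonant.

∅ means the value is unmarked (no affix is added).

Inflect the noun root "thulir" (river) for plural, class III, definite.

thulirecheth

Attach number plural -och → thuliroch.
noun class = class III: zero marking, form stays thuliroch.
Attach definiteness definite -ath → thulirochath.
Apply vowel harmony: thulirochath → thulirecheth.
Epenthesis: no change.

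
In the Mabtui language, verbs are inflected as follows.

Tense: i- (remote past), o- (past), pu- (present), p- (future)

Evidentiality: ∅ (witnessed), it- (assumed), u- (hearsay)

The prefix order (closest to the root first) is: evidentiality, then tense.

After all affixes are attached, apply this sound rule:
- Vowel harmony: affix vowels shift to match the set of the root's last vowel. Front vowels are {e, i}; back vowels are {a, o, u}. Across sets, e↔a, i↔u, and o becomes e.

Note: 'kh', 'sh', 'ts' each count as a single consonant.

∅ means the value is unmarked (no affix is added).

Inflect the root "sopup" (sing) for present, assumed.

Attach evidentiality assumed it- → itsopup.
Attach tense present pu- → puitsopup.
Apply vowel harmony: puitsopup → puutsopup.

puutsopup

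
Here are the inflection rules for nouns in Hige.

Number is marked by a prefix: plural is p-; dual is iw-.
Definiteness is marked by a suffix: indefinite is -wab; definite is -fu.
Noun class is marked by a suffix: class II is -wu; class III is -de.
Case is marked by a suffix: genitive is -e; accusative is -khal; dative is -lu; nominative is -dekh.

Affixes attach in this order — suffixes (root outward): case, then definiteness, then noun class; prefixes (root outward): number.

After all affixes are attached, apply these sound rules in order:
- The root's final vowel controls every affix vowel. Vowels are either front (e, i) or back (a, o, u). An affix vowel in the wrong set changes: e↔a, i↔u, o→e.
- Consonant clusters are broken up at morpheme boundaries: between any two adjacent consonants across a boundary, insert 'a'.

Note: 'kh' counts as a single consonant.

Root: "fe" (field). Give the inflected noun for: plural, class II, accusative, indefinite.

pafekhelawebawi

Attach case accusative -khal → fekhal.
Attach number plural p- → pfekhal.
Attach definiteness indefinite -wab → pfekhalwab.
Attach noun class class II -wu → pfekhalwabwu.
Apply vowel harmony: pfekhalwabwu → pfekhelwebwi.
Apply epenthesis: pfekhelwebwi → pafekhelawebawi.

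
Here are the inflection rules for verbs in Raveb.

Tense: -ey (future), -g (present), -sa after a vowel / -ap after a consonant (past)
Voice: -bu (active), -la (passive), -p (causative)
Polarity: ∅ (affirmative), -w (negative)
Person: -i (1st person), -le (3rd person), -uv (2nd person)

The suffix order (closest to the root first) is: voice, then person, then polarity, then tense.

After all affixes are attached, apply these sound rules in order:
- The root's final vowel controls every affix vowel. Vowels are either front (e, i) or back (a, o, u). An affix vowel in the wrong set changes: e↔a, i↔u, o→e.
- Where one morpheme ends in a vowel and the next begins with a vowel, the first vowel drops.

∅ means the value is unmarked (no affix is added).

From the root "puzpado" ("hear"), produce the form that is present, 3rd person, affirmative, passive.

Attach voice passive -la → puzpadola.
Attach person 3rd person -le → puzpadolale.
polarity = affirmative: zero marking, form stays puzpadolale.
Attach tense present -g → puzpadolaleg.
Apply vowel harmony: puzpadolaleg → puzpadolalag.
Vowel deletion: no change.

puzpadolalag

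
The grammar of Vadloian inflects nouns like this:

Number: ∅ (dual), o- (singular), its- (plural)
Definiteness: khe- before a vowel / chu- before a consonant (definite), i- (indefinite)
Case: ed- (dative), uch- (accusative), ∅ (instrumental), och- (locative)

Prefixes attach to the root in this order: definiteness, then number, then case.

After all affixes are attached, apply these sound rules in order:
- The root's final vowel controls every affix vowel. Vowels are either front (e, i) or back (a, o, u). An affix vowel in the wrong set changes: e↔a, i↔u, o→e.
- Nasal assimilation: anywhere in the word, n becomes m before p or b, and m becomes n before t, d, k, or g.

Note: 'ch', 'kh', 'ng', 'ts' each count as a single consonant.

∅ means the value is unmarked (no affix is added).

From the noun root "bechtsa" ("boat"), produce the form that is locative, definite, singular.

Attach definiteness definite chu- (before consonant 'b') → chubechtsa.
Attach number singular o- → ochubechtsa.
Attach case locative och- → ochochubechtsa.
Vowel harmony: no change.
Nasal assimilation: no change.

ochochubechtsa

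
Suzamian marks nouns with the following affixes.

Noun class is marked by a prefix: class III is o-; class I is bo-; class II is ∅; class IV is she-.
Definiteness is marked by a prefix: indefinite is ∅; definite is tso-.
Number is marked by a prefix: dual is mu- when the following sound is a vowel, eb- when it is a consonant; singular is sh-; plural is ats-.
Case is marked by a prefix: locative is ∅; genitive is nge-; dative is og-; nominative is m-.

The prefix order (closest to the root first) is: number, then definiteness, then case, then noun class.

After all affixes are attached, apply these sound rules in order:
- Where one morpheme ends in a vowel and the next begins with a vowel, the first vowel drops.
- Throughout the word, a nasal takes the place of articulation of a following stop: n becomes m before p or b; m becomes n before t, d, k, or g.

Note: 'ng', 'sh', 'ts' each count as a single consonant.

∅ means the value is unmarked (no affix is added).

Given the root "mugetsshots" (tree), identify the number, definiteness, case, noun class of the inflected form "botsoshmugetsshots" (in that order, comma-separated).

singular, definite, locative, class I

Segment: bo-tso-sh-mugetsshots.
number: sh- → singular.
definiteness: tso- → definite.
case: ∅ → locative.
noun class: bo- → class I.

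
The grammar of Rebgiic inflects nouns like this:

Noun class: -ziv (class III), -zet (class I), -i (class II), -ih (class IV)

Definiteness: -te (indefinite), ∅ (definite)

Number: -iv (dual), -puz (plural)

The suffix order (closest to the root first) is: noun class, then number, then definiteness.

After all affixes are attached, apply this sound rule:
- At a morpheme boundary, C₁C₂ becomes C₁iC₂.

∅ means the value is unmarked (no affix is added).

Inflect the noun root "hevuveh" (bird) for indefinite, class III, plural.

hevuvehizivipuzite

Attach noun class class III -ziv → hevuvehziv.
Attach number plural -puz → hevuvehzivpuz.
Attach definiteness indefinite -te → hevuvehzivpuzte.
Apply epenthesis: hevuvehzivpuzte → hevuvehizivipuzite.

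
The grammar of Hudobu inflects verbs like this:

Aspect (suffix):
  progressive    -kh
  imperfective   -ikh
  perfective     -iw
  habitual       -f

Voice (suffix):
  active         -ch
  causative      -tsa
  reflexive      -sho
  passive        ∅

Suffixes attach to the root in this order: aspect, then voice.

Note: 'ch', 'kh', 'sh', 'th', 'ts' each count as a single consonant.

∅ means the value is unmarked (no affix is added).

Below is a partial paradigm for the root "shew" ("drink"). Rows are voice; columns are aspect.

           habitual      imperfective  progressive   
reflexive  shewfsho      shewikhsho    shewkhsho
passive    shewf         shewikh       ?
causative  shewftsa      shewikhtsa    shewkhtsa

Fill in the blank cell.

shewkh

Attach aspect progressive -kh → shewkh.
voice = passive: zero marking, form stays shewkh.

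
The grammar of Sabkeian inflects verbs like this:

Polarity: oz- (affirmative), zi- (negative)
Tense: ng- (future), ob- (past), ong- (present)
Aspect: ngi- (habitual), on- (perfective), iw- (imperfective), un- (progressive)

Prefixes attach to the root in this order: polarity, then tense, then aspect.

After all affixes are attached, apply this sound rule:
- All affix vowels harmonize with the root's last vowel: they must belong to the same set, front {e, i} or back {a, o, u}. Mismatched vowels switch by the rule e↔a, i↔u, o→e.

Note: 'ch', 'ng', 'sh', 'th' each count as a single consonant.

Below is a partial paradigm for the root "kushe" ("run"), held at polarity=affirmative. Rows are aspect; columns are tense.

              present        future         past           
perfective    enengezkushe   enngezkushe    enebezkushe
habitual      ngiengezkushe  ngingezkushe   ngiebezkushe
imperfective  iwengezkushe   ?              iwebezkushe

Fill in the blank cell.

Attach polarity affirmative oz- → ozkushe.
Attach tense future ng- → ngozkushe.
Attach aspect imperfective iw- → iwngozkushe.
Apply vowel harmony: iwngozkushe → iwngezkushe.

iwngezkushe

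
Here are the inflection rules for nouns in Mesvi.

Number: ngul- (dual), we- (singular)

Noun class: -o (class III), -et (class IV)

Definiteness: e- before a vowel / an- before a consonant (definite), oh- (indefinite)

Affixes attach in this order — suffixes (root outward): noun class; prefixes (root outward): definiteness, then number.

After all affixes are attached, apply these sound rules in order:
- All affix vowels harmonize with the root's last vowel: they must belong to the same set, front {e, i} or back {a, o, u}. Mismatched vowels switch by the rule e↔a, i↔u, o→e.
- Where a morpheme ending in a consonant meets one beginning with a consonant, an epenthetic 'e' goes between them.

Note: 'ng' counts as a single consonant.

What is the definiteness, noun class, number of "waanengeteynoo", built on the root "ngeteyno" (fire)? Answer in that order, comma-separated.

definite, class III, singular

Segment: we-an-ngeteyno-o.
definiteness: e/an- → definite.
noun class: -o → class III.
number: we- → singular.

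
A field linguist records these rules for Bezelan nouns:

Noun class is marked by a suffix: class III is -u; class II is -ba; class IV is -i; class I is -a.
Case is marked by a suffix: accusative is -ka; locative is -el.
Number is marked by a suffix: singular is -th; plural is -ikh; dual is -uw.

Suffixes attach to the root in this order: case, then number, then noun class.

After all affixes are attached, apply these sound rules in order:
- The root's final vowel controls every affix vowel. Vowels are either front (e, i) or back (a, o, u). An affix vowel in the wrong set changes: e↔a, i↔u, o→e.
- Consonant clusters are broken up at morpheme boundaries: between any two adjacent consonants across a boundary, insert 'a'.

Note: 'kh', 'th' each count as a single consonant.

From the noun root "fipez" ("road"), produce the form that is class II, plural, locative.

Attach case locative -el → fipezel.
Attach number plural -ikh → fipezelikh.
Attach noun class class II -ba → fipezelikhba.
Apply vowel harmony: fipezelikhba → fipezelikhbe.
Apply epenthesis: fipezelikhbe → fipezelikhabe.

fipezelikhabe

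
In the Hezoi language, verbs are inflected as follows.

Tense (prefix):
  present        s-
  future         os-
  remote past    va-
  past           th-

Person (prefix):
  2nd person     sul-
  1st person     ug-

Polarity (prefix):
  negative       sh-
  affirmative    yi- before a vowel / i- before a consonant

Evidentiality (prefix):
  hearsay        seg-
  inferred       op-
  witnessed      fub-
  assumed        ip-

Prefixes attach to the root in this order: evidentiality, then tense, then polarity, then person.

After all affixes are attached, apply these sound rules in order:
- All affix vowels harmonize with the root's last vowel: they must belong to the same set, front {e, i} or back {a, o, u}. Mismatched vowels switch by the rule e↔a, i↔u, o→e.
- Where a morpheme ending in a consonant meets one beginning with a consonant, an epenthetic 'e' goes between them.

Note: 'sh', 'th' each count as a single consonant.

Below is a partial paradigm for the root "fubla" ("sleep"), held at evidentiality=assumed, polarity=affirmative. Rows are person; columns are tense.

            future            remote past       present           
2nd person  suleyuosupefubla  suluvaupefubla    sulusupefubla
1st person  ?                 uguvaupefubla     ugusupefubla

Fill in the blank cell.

Attach evidentiality assumed ip- → ipfubla.
Attach tense future os- → osipfubla.
Attach polarity affirmative yi- (before vowel 'o') → yiosipfubla.
Attach person 1st person ug- → ugyiosipfubla.
Apply vowel harmony: ugyiosipfubla → ugyuosupfubla.
Apply epenthesis: ugyuosupfubla → ugeyuosupefubla.

ugeyuosupefubla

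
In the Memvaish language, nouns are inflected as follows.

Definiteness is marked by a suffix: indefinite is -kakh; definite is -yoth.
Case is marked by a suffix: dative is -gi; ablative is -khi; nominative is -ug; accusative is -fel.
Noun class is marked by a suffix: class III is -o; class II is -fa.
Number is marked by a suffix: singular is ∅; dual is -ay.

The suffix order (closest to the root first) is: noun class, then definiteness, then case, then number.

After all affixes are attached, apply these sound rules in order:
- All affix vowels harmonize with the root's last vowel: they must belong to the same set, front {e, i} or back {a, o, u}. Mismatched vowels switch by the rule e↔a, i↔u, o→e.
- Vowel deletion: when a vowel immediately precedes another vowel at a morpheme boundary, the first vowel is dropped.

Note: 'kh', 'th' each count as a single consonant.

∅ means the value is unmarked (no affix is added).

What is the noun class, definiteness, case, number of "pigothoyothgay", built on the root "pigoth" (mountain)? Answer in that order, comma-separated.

Segment: pigoth-o-yoth-gi-ay.
noun class: -o → class III.
definiteness: -yoth → definite.
case: -gi → dative.
number: -ay → dual.

class III, definite, dative, dual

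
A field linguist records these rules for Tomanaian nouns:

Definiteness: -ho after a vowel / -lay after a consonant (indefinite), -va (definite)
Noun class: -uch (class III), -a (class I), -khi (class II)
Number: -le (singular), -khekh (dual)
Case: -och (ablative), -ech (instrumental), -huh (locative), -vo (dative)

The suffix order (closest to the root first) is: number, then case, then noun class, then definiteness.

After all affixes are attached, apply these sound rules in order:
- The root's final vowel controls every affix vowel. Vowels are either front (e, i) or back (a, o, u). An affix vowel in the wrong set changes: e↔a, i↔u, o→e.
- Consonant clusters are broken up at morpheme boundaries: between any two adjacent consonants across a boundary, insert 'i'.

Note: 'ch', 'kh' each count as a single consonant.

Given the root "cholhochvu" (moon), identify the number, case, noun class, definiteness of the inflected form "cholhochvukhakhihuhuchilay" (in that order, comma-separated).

dual, locative, class III, indefinite

Segment: cholhochvu-khekh-huh-uch-lay.
number: -khekh → dual.
case: -huh → locative.
noun class: -uch → class III.
definiteness: -ho/lay → indefinite.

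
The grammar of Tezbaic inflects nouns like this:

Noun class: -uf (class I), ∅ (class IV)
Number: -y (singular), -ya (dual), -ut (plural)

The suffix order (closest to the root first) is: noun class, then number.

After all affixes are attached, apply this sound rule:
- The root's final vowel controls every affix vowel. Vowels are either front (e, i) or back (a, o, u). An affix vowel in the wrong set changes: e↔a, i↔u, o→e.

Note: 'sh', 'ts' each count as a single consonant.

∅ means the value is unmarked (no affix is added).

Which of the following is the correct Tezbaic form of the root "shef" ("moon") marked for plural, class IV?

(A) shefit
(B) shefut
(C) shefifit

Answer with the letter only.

A

noun class = class IV: zero marking, form stays shef.
Attach number plural -ut → shefut.
Apply vowel harmony: shefut → shefit.
So the correct form is shefit, option (A).
(C) shefifit is wrong: it uses class I instead of class IV for noun class.
(B) shefut is wrong: it fails to apply the sound rule(s).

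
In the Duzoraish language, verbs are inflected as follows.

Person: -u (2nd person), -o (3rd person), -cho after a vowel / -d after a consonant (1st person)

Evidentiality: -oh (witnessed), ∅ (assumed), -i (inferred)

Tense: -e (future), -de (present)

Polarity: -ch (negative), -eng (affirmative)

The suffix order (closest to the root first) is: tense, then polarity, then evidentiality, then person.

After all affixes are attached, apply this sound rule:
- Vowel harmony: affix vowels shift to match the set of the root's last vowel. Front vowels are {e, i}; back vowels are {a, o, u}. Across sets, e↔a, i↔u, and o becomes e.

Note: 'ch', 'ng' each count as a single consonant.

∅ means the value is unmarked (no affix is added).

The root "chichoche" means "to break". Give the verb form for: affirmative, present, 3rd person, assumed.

Attach tense present -de → chichochede.
Attach polarity affirmative -eng → chichochedeeng.
evidentiality = assumed: zero marking, form stays chichochedeeng.
Attach person 3rd person -o → chichochedeengo.
Apply vowel harmony: chichochedeengo → chichochedeenge.

chichochedeenge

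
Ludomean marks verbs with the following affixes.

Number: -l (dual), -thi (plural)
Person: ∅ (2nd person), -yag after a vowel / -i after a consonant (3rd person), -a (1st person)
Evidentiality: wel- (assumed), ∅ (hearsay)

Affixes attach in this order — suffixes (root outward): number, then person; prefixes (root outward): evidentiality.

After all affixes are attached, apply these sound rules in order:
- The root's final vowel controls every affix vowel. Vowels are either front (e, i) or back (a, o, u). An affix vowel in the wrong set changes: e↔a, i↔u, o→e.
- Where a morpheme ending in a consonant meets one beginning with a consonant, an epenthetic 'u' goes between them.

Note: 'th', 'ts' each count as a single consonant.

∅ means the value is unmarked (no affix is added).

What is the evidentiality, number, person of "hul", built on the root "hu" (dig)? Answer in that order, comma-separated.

Segment: hu-l.
evidentiality: ∅ → hearsay.
number: -l → dual.
person: ∅ → 2nd person.

hearsay, dual, 2nd person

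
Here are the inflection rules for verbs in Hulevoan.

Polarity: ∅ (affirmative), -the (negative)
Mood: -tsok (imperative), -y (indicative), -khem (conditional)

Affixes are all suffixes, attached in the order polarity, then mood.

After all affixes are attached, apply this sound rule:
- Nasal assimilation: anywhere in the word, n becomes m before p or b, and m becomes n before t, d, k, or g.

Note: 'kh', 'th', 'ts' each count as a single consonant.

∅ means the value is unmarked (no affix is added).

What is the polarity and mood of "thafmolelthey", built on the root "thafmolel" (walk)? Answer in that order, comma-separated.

negative, indicative

Segment: thafmolel-the-y.
polarity: -the → negative.
mood: -y → indicative.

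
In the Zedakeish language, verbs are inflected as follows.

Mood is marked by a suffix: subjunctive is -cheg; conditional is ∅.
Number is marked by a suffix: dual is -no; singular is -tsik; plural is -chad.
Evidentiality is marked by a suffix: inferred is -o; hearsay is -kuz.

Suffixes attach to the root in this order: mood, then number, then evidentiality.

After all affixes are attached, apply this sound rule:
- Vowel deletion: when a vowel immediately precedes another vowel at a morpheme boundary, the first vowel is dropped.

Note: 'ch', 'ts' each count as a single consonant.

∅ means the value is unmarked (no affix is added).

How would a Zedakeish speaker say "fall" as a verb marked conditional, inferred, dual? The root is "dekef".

mood = conditional: zero marking, form stays dekef.
Attach number dual -no → dekefno.
Attach evidentiality inferred -o → dekefnoo.
Apply vowel deletion: dekefnoo → dekefno.

dekefno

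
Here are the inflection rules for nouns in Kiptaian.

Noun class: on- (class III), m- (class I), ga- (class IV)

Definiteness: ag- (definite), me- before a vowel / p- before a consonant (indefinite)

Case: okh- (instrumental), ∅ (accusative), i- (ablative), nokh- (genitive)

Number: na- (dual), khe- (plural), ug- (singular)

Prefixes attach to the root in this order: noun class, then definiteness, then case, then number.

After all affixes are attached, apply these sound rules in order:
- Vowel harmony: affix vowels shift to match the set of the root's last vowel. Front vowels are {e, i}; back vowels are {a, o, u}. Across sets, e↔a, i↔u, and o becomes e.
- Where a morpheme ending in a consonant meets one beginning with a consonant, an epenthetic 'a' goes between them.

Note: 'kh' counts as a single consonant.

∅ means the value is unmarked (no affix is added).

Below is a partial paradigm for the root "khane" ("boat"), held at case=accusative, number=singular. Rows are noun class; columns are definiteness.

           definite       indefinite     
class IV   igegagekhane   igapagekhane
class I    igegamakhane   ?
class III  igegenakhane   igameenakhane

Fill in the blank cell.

Attach noun class class I m- → mkhane.
Attach definiteness indefinite p- (before consonant 'm') → pmkhane.
case = accusative: zero marking, form stays pmkhane.
Attach number singular ug- → ugpmkhane.
Apply vowel harmony: ugpmkhane → igpmkhane.
Apply epenthesis: igpmkhane → igapamakhane.

igapamakhane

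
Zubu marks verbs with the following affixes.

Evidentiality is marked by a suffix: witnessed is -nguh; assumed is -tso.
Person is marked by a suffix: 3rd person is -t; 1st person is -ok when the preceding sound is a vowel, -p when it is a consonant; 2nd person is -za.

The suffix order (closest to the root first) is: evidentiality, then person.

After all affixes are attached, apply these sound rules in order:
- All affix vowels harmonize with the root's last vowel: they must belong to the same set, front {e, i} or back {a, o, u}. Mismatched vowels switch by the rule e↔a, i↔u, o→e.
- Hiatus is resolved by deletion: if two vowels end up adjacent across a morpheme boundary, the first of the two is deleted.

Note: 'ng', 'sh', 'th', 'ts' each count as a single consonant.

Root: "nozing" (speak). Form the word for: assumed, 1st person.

Attach evidentiality assumed -tso → nozingtso.
Attach person 1st person -ok (after vowel 'o') → nozingtsook.
Apply vowel harmony: nozingtsook → nozingtseek.
Apply vowel deletion: nozingtseek → nozingtsek.

nozingtsek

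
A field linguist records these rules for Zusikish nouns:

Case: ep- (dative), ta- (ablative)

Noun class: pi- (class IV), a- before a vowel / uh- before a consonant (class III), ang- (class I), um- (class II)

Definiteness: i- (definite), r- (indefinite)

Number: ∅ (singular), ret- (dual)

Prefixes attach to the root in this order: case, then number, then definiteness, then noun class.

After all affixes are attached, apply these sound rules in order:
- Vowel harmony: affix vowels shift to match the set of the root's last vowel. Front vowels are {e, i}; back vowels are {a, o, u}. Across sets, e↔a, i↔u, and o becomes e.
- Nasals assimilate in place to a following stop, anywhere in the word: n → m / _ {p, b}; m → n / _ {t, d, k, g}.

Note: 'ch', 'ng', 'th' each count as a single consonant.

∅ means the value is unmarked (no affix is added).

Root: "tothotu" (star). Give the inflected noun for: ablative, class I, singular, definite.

angutatothotu

Attach case ablative ta- → tatothotu.
number = singular: zero marking, form stays tatothotu.
Attach definiteness definite i- → itatothotu.
Attach noun class class I ang- → angitatothotu.
Apply vowel harmony: angitatothotu → angutatothotu.
Nasal assimilation: no change.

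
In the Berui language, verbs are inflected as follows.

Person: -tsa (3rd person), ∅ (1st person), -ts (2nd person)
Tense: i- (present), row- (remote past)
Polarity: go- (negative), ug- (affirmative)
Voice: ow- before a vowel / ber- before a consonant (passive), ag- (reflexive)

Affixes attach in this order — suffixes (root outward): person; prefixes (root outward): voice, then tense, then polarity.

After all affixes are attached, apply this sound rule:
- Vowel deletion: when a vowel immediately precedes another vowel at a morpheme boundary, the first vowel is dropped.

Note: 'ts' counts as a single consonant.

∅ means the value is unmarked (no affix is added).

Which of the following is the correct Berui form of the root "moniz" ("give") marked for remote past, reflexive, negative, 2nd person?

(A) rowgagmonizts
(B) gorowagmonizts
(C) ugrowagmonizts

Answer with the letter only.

B

Attach voice reflexive ag- → agmoniz.
Attach tense remote past row- → rowagmoniz.
Attach polarity negative go- → gorowagmoniz.
Attach person 2nd person -ts → gorowagmonizts.
Vowel deletion: no change.
So the correct form is gorowagmonizts, option (B).
(A) rowgagmonizts is wrong: it has the affixes in the wrong order.
(C) ugrowagmonizts is wrong: it uses affirmative instead of negative for polarity.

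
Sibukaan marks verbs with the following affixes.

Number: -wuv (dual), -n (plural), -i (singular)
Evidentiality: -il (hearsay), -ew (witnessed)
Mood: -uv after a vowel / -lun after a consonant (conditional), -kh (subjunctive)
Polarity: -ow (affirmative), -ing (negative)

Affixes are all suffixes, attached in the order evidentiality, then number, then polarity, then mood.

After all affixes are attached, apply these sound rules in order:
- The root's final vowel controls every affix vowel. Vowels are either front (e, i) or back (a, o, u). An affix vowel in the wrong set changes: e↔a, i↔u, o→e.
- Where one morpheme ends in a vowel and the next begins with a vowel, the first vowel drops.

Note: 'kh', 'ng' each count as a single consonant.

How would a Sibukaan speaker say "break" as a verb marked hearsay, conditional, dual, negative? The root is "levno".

levnulwuvunglun

Attach evidentiality hearsay -il → levnoil.
Attach number dual -wuv → levnoilwuv.
Attach polarity negative -ing → levnoilwuving.
Attach mood conditional -lun (after consonant 'ng') → levnoilwuvinglun.
Apply vowel harmony: levnoilwuvinglun → levnoulwuvunglun.
Apply vowel deletion: levnoulwuvunglun → levnulwuvunglun.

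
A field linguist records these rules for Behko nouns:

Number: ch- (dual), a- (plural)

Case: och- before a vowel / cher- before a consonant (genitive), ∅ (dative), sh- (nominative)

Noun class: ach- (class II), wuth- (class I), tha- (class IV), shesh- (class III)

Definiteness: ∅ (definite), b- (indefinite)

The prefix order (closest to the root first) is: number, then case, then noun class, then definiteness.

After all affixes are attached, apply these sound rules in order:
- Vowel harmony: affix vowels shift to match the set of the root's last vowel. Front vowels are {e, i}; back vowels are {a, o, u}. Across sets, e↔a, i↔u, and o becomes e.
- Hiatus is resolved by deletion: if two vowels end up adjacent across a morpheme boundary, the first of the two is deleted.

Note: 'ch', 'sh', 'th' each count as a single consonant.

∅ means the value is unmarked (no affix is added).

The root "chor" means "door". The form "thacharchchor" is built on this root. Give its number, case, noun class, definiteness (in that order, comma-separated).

Segment: tha-cher-ch-chor.
number: ch- → dual.
case: och/cher- → genitive.
noun class: tha- → class IV.
definiteness: ∅ → definite.

dual, genitive, class IV, definite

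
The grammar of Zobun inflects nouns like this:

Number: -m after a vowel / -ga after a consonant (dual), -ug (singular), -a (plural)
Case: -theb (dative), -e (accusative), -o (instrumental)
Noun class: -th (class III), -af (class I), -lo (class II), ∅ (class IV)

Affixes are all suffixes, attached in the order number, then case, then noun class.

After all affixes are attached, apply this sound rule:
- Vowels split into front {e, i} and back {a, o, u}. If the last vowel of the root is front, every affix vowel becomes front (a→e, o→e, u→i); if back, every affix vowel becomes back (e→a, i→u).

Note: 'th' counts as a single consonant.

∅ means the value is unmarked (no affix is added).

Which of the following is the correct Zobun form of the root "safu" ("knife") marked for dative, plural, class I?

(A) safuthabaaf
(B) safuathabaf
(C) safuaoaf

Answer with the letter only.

Attach number plural -a → safua.
Attach case dative -theb → safuatheb.
Attach noun class class I -af → safuathebaf.
Apply vowel harmony: safuathebaf → safuathabaf.
So the correct form is safuathabaf, option (B).
(A) safuthabaaf is wrong: it has the affixes in the wrong order.
(C) safuaoaf is wrong: it uses instrumental instead of dative for case.

B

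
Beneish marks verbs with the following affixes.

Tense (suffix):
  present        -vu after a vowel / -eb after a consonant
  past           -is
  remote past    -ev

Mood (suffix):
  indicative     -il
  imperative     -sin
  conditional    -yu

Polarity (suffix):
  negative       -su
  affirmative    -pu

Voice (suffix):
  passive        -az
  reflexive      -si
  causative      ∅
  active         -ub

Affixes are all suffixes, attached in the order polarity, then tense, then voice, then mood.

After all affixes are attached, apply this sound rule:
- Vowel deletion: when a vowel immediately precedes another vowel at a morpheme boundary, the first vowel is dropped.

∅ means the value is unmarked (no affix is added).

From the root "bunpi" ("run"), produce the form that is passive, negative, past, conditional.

bunpisisazyu

Attach polarity negative -su → bunpisu.
Attach tense past -is → bunpisuis.
Attach voice passive -az → bunpisuisaz.
Attach mood conditional -yu → bunpisuisazyu.
Apply vowel deletion: bunpisuisazyu → bunpisisazyu.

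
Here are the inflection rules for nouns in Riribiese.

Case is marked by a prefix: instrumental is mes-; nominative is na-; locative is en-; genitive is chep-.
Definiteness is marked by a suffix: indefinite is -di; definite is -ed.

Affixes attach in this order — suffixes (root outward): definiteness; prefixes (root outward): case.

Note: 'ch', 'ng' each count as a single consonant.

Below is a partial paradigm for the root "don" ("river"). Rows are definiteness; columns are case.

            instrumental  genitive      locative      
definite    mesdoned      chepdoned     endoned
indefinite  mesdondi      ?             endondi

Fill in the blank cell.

Attach definiteness indefinite -di → dondi.
Attach case genitive chep- → chepdondi.

chepdondi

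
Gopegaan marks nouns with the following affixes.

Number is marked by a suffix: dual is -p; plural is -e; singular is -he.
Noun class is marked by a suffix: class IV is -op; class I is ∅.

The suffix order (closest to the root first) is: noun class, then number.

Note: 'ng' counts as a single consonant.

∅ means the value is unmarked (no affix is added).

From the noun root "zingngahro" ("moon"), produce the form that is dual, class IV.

zingngahroopp

Attach noun class class IV -op → zingngahroop.
Attach number dual -p → zingngahroopp.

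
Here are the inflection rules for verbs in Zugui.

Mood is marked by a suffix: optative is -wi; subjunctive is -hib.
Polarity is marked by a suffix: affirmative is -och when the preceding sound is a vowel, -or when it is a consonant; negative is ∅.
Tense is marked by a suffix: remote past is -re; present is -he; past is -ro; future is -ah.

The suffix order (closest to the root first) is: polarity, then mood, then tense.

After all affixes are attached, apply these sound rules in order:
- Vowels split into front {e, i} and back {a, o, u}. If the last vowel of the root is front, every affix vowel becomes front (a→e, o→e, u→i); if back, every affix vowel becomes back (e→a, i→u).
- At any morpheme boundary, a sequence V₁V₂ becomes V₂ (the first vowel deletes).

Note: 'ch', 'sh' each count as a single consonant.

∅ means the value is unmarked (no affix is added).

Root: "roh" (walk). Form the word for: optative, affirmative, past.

rohorwuro

Attach polarity affirmative -or (after consonant 'h') → rohor.
Attach mood optative -wi → rohorwi.
Attach tense past -ro → rohorwiro.
Apply vowel harmony: rohorwiro → rohorwuro.
Vowel deletion: no change.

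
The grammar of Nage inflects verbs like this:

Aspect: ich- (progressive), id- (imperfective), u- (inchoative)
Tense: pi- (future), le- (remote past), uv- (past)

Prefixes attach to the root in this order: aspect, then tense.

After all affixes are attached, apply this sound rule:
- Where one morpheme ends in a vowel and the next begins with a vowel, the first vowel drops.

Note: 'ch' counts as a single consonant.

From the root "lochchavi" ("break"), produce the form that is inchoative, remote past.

Attach aspect inchoative u- → ulochchavi.
Attach tense remote past le- → leulochchavi.
Apply vowel deletion: leulochchavi → lulochchavi.

lulochchavi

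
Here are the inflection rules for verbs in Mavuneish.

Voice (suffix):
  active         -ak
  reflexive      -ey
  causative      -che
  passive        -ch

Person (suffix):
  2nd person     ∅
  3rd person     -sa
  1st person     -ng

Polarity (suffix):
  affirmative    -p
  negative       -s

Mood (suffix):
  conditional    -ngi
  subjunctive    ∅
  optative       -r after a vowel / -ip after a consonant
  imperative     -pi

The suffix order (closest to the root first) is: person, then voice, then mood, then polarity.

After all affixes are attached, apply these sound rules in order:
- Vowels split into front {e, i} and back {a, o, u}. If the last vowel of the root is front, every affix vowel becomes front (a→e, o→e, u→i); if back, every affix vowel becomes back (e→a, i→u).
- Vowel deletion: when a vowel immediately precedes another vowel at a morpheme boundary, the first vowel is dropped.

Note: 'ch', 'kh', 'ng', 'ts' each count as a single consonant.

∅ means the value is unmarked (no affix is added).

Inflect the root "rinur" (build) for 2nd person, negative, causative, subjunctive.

person = 2nd person: zero marking, form stays rinur.
Attach voice causative -che → rinurche.
mood = subjunctive: zero marking, form stays rinurche.
Attach polarity negative -s → rinurches.
Apply vowel harmony: rinurches → rinurchas.
Vowel deletion: no change.

rinurchas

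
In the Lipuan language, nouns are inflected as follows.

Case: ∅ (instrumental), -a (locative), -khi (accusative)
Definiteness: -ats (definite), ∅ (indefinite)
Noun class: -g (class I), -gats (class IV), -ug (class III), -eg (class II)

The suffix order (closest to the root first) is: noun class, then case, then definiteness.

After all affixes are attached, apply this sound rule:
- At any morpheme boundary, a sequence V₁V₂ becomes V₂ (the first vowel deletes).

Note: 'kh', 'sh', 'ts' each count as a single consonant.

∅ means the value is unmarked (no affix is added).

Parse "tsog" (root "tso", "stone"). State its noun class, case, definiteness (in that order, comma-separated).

Segment: tso-g.
noun class: -g → class I.
case: ∅ → instrumental.
definiteness: ∅ → indefinite.

class I, instrumental, indefinite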